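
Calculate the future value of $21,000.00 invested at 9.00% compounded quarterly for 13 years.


Compound interest formula: A = P(1 + r/n)^(nt)
A = $21,000.00 × (1 + 0.09/4)^(4 × 13)
Growth factor: (1 + 0.09/4)^52 = 3.1804785
A = $21,000.00 × 3.1804785
A = $66,790.05

A = P(1 + r/n)^(nt) = $66,790.05


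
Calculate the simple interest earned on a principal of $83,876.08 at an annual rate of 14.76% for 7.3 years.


Simple interest formula: I = P × r × t
I = $83,876.08 × 0.1476 × 7.3
I = $90,374.80

I = P × r × t = $90,374.80


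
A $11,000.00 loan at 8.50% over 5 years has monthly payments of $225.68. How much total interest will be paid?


Total paid over the life of the loan = PMT × n.
Total paid = $225.68 × 60 = $13,540.80
Total interest = total paid − principal = $13,540.80 − $11,000.00 = $2,540.80

Total interest = (PMT × n) - PV = $2,540.80


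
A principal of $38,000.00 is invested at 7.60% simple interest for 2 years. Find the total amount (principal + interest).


Total amount formula: A = P(1 + rt) = P + P·r·t
Interest: I = P × r × t = $38,000.00 × 0.076 × 2 = $5,776.00
A = P + I = $38,000.00 + $5,776.00 = $43,776.00

A = P + I = P(1 + rt) = $43,776.00


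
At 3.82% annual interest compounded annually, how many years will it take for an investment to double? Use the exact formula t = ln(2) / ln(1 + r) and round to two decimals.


Doubling condition: (1 + r)^t = 2
Take ln of both sides: t × ln(1 + r) = ln(2)
t = ln(2) / ln(1 + r)
t = 0.693147 / 0.037488
t = 18.49

t = ln(2) / ln(1 + r) = 18.49 years


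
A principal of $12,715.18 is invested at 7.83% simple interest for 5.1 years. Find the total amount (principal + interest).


Total amount formula: A = P(1 + rt) = P + P·r·t
Interest: I = P × r × t = $12,715.18 × 0.0783 × 5.1 = $5,077.55
A = P + I = $12,715.18 + $5,077.55 = $17,792.73

A = P + I = P(1 + rt) = $17,792.73


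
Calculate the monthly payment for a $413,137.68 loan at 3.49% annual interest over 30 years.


Loan payment formula: PMT = PV × r / (1 − (1 + r)^(−n))
Monthly rate r = 0.0349/12 ≈ 0.00290833, n = 360 months
Denominator: 1 − (1 + 0.0349/12)^(−360) = 0.648477
PMT = $413,137.68 × (0.0349/12) / 0.648477
PMT = $1,852.87 per month

PMT = PV × r / (1-(1+r)^(-n)) = $1,852.87/month


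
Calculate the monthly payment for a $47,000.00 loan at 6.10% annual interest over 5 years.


Loan payment formula: PMT = PV × r / (1 − (1 + r)^(−n))
Monthly rate r = 0.061/12 ≈ 0.00508333, n = 60 months
Denominator: 1 − (1 + 0.061/12)^(−60) = 0.262307
PMT = $47,000.00 × (0.061/12) / 0.262307
PMT = $910.83 per month

PMT = PV × r / (1-(1+r)^(-n)) = $910.83/month


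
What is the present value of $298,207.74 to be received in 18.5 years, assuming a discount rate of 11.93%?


Present value formula: PV = FV / (1 + r)^t
PV = $298,207.74 / (1 + 0.1193)^18.5
PV = $298,207.74 / 8.0447086
PV = $37,068.81

PV = FV / (1 + r)^t = $37,068.81


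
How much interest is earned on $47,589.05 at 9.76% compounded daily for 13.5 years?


Compound interest earned = final amount − principal.
A = P(1 + r/n)^(nt) = $47,589.05 × (1 + 0.0976/365)^(365 × 13.5) = $177,687.53
Interest = A − P = $177,687.53 − $47,589.05 = $130,098.48

Interest = A - P = $130,098.48


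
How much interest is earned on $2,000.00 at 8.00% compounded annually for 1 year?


Compound interest earned = final amount − principal.
A = P(1 + r/n)^(nt) = $2,000.00 × (1 + 0.08/1)^(1 × 1) = $2,160.00
Interest = A − P = $2,160.00 − $2,000.00 = $160.00

Interest = A - P = $160.00


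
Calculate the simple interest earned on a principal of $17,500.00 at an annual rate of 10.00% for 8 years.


Simple interest formula: I = P × r × t
I = $17,500.00 × 0.1 × 8
I = $14,000.00

I = P × r × t = $14,000.00


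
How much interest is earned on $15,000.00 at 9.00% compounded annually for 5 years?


Compound interest earned = final amount − principal.
A = P(1 + r/n)^(nt) = $15,000.00 × (1 + 0.09/1)^(1 × 5) = $23,079.36
Interest = A − P = $23,079.36 − $15,000.00 = $8,079.36

Interest = A - P = $8,079.36


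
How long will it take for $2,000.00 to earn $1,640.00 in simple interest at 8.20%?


Rearrange the simple interest formula for t:
I = P × r × t  ⇒  t = I / (P × r)
t = $1,640.00 / ($2,000.00 × 0.082)
t = 10

t = I/(P×r) = 10 years


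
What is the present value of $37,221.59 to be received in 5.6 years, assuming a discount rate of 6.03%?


Present value formula: PV = FV / (1 + r)^t
PV = $37,221.59 / (1 + 0.0603)^5.6
PV = $37,221.59 / 1.388037
PV = $26,815.99

PV = FV / (1 + r)^t = $26,815.99


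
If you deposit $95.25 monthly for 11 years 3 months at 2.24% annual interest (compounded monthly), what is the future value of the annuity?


Future value of an ordinary annuity: FV = PMT × ((1 + r)^n − 1) / r
Monthly rate r = 0.0224/12 ≈ 0.00186667, n = 135
FV = $95.25 × ((1 + 0.0224/12)^135 − 1) / (0.0224/12)
FV = $95.25 × 153.371701
FV = $14,608.65

FV = PMT × ((1+r)^n - 1)/r = $14,608.65


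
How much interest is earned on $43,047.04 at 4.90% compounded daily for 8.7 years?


Compound interest earned = final amount − principal.
A = P(1 + r/n)^(nt) = $43,047.04 × (1 + 0.049/365)^(365 × 8.7) = $65,928.11
Interest = A − P = $65,928.11 − $43,047.04 = $22,881.07

Interest = A - P = $22,881.07


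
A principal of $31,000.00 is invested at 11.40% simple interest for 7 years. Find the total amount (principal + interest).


Total amount formula: A = P(1 + rt) = P + P·r·t
Interest: I = P × r × t = $31,000.00 × 0.114 × 7 = $24,738.00
A = P + I = $31,000.00 + $24,738.00 = $55,738.00

A = P + I = P(1 + rt) = $55,738.00


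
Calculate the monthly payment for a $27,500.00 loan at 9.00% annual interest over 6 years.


Loan payment formula: PMT = PV × r / (1 − (1 + r)^(−n))
Monthly rate r = 0.09/12 = 0.0075, n = 72 months
Denominator: 1 − (1 + 0.09/12)^(−72) = 0.416076
PMT = $27,500.00 × (0.09/12) / 0.416076
PMT = $495.70 per month

PMT = PV × r / (1-(1+r)^(-n)) = $495.70/month


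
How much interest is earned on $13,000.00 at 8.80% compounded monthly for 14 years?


Compound interest earned = final amount − principal.
A = P(1 + r/n)^(nt) = $13,000.00 × (1 + 0.088/12)^(12 × 14) = $44,365.14
Interest = A − P = $44,365.14 − $13,000.00 = $31,365.14

Interest = A - P = $31,365.14


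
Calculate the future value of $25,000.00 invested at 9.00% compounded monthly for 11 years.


Compound interest formula: A = P(1 + r/n)^(nt)
A = $25,000.00 × (1 + 0.09/12)^(12 × 11)
Growth factor: (1 + 0.09/12)^132 = 2.6813113
A = $25,000.00 × 2.6813113
A = $67,032.78

A = P(1 + r/n)^(nt) = $67,032.78


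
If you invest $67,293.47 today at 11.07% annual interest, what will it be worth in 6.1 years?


Future value formula: FV = PV × (1 + r)^t
FV = $67,293.47 × (1 + 0.1107)^6.1
FV = $67,293.47 × 1.8973188
FV = $127,677.17

FV = PV × (1 + r)^t = $127,677.17


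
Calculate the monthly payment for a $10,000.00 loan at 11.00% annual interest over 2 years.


Loan payment formula: PMT = PV × r / (1 − (1 + r)^(−n))
Monthly rate r = 0.11/12 ≈ 0.00916667, n = 24 months
Denominator: 1 − (1 + 0.11/12)^(−24) = 0.196677
PMT = $10,000.00 × (0.11/12) / 0.196677
PMT = $466.08 per month

PMT = PV × r / (1-(1+r)^(-n)) = $466.08/month


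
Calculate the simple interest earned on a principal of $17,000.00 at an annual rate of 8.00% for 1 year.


Simple interest formula: I = P × r × t
I = $17,000.00 × 0.08 × 1
I = $1,360.00

I = P × r × t = $1,360.00


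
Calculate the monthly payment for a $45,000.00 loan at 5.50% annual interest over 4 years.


Loan payment formula: PMT = PV × r / (1 − (1 + r)^(−n))
Monthly rate r = 0.055/12 ≈ 0.00458333, n = 48 months
Denominator: 1 − (1 + 0.055/12)^(−48) = 0.197078
PMT = $45,000.00 × (0.055/12) / 0.197078
PMT = $1,046.54 per month

PMT = PV × r / (1-(1+r)^(-n)) = $1,046.54/month


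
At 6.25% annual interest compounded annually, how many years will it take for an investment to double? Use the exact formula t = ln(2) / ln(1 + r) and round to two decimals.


Doubling condition: (1 + r)^t = 2
Take ln of both sides: t × ln(1 + r) = ln(2)
t = ln(2) / ln(1 + r)
t = 0.693147 / 0.060625
t = 11.43

t = ln(2) / ln(1 + r) = 11.43 years


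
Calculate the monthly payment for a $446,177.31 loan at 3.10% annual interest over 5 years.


Loan payment formula: PMT = PV × r / (1 − (1 + r)^(−n))
Monthly rate r = 0.031/12 ≈ 0.00258333, n = 60 months
Denominator: 1 − (1 + 0.031/12)^(−60) = 0.14341364
PMT = $446,177.31 × (0.031/12) / 0.14341364
PMT = $8,037.06 per month

PMT = PV × r / (1-(1+r)^(-n)) = $8,037.06/month


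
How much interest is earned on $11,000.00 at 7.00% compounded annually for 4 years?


Compound interest earned = final amount − principal.
A = P(1 + r/n)^(nt) = $11,000.00 × (1 + 0.07/1)^(1 × 4) = $14,418.76
Interest = A − P = $14,418.76 − $11,000.00 = $3,418.76

Interest = A - P = $3,418.76


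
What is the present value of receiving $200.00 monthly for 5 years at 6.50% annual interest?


Present value of an ordinary annuity: PV = PMT × (1 − (1 + r)^(−n)) / r
Monthly rate r = 0.065/12 ≈ 0.00541667, n = 60
PV = $200.00 × (1 − (1 + 0.065/12)^(−60)) / (0.065/12)
PV = $200.00 × 51.108680
PV = $10,221.74

PV = PMT × (1-(1+r)^(-n))/r = $10,221.74


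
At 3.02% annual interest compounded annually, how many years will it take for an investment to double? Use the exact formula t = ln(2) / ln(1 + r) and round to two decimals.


Doubling condition: (1 + r)^t = 2
Take ln of both sides: t × ln(1 + r) = ln(2)
t = ln(2) / ln(1 + r)
t = 0.693147 / 0.029753
t = 23.30

t = ln(2) / ln(1 + r) = 23.30 years


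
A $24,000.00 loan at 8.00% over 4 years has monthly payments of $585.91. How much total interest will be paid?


Total paid over the life of the loan = PMT × n.
Total paid = $585.91 × 48 = $28,123.68
Total interest = total paid − principal = $28,123.68 − $24,000.00 = $4,123.68

Total interest = (PMT × n) - PV = $4,123.68


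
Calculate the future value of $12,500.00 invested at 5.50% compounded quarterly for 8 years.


Compound interest formula: A = P(1 + r/n)^(nt)
A = $12,500.00 × (1 + 0.055/4)^(4 × 8)
Growth factor: (1 + 0.055/4)^32 = 1.548060
A = $12,500.00 × 1.548060
A = $19,350.75

A = P(1 + r/n)^(nt) = $19,350.75


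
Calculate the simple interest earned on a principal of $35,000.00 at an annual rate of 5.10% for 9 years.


Simple interest formula: I = P × r × t
I = $35,000.00 × 0.051 × 9
I = $16,065.00

I = P × r × t = $16,065.00


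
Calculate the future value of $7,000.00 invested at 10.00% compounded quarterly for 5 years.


Compound interest formula: A = P(1 + r/n)^(nt)
A = $7,000.00 × (1 + 0.1/4)^(4 × 5)
Growth factor: (1 + 0.1/4)^20 = 1.63861644
A = $7,000.00 × 1.63861644
A = $11,470.32

A = P(1 + r/n)^(nt) = $11,470.32


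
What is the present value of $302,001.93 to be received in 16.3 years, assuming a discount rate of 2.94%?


Present value formula: PV = FV / (1 + r)^t
PV = $302,001.93 / (1 + 0.0294)^16.3
PV = $302,001.93 / 1.6036954
PV = $188,316.27

PV = FV / (1 + r)^t = $188,316.27


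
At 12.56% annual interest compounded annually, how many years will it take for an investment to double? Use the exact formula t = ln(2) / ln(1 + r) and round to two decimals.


Doubling condition: (1 + r)^t = 2
Take ln of both sides: t × ln(1 + r) = ln(2)
t = ln(2) / ln(1 + r)
t = 0.693147 / 0.118316
t = 5.86

t = ln(2) / ln(1 + r) = 5.86 years


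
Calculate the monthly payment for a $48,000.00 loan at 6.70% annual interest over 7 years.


Loan payment formula: PMT = PV × r / (1 − (1 + r)^(−n))
Monthly rate r = 0.067/12 ≈ 0.00558333, n = 84 months
Denominator: 1 − (1 + 0.067/12)^(−84) = 0.373556
PMT = $48,000.00 × (0.067/12) / 0.373556
PMT = $717.43 per month

PMT = PV × r / (1-(1+r)^(-n)) = $717.43/month


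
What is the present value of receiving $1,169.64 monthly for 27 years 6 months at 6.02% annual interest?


Present value of an ordinary annuity: PV = PMT × (1 − (1 + r)^(−n)) / r
Monthly rate r = 0.0602/12 ≈ 0.00501667, n = 330
PV = $1,169.64 × (1 − (1 + 0.0602/12)^(−330)) / (0.0602/12)
PV = $1,169.64 × 161.105252
PV = $188,435.15

PV = PMT × (1-(1+r)^(-n))/r = $188,435.15


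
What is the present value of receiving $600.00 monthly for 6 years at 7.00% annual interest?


Present value of an ordinary annuity: PV = PMT × (1 − (1 + r)^(−n)) / r
Monthly rate r = 0.07/12 ≈ 0.00583333, n = 72
PV = $600.00 × (1 − (1 + 0.07/12)^(−72)) / (0.07/12)
PV = $600.00 × 58.654444
PV = $35,192.67

PV = PMT × (1-(1+r)^(-n))/r = $35,192.67


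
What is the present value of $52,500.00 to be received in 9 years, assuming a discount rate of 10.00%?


Present value formula: PV = FV / (1 + r)^t
PV = $52,500.00 / (1 + 0.1)^9
PV = $52,500.00 / 2.357948
PV = $22,265.12

PV = FV / (1 + r)^t = $22,265.12


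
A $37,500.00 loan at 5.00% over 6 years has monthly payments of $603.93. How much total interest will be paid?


Total paid over the life of the loan = PMT × n.
Total paid = $603.93 × 72 = $43,482.96
Total interest = total paid − principal = $43,482.96 − $37,500.00 = $5,982.96

Total interest = (PMT × n) - PV = $5,982.96


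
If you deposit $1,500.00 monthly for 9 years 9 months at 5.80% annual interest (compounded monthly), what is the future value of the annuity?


Future value of an ordinary annuity: FV = PMT × ((1 + r)^n − 1) / r
Monthly rate r = 0.058/12 ≈ 0.00483333, n = 117
FV = $1,500.00 × ((1 + 0.058/12)^117 − 1) / (0.058/12)
FV = $1,500.00 × 156.813388
FV = $235,220.08

FV = PMT × ((1+r)^n - 1)/r = $235,220.08


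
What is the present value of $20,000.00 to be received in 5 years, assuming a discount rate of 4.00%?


Present value formula: PV = FV / (1 + r)^t
PV = $20,000.00 / (1 + 0.04)^5
PV = $20,000.00 / 1.216653
PV = $16,438.54

PV = FV / (1 + r)^t = $16,438.54


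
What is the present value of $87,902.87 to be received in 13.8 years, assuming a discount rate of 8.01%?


Present value formula: PV = FV / (1 + r)^t
PV = $87,902.87 / (1 + 0.0801)^13.8
PV = $87,902.87 / 2.896028
PV = $30,352.91

PV = FV / (1 + r)^t = $30,352.91


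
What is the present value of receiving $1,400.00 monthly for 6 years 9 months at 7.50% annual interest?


Present value of an ordinary annuity: PV = PMT × (1 − (1 + r)^(−n)) / r
Monthly rate r = 0.075/12 = 0.00625, n = 81
PV = $1,400.00 × (1 − (1 + 0.075/12)^(−81)) / (0.075/12)
PV = $1,400.00 × 63.4076751
PV = $88,770.75

PV = PMT × (1-(1+r)^(-n))/r = $88,770.75


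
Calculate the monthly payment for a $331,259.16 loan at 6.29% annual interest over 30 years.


Loan payment formula: PMT = PV × r / (1 − (1 + r)^(−n))
Monthly rate r = 0.0629/12 ≈ 0.00524167, n = 360 months
Denominator: 1 − (1 + 0.0629/12)^(−360) = 0.8477257
PMT = $331,259.16 × (0.0629/12) / 0.8477257
PMT = $2,048.25 per month

PMT = PV × r / (1-(1+r)^(-n)) = $2,048.25/month


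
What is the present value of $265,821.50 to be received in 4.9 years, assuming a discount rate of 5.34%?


Present value formula: PV = FV / (1 + r)^t
PV = $265,821.50 / (1 + 0.0534)^4.9
PV = $265,821.50 / 1.29034915
PV = $206,007.42

PV = FV / (1 + r)^t = $206,007.42


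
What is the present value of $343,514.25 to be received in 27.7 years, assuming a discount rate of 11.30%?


Present value formula: PV = FV / (1 + r)^t
PV = $343,514.25 / (1 + 0.113)^27.7
PV = $343,514.25 / 19.405107
PV = $17,702.26

PV = FV / (1 + r)^t = $17,702.26


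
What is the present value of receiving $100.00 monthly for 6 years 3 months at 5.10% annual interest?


Present value of an ordinary annuity: PV = PMT × (1 − (1 + r)^(−n)) / r
Monthly rate r = 0.051/12 = 0.00425, n = 75
PV = $100.00 × (1 − (1 + 0.051/12)^(−75)) / (0.051/12)
PV = $100.00 × 64.106227
PV = $6,410.62

PV = PMT × (1-(1+r)^(-n))/r = $6,410.62


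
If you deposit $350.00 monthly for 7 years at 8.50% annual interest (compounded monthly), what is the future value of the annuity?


Future value of an ordinary annuity: FV = PMT × ((1 + r)^n − 1) / r
Monthly rate r = 0.085/12 ≈ 0.00708333, n = 84
FV = $350.00 × ((1 + 0.085/12)^84 − 1) / (0.085/12)
FV = $350.00 × 114.244559
FV = $39,985.60

FV = PMT × ((1+r)^n - 1)/r = $39,985.60


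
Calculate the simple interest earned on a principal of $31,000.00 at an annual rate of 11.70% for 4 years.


Simple interest formula: I = P × r × t
I = $31,000.00 × 0.117 × 4
I = $14,508.00

I = P × r × t = $14,508.00


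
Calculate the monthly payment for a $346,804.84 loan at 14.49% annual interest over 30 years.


Loan payment formula: PMT = PV × r / (1 − (1 + r)^(−n))
Monthly rate r = 0.1449/12 = 0.012075, n = 360 months
Denominator: 1 − (1 + 0.1449/12)^(−360) = 0.986713
PMT = $346,804.84 × (0.1449/12) / 0.986713
PMT = $4,244.06 per month

PMT = PV × r / (1-(1+r)^(-n)) = $4,244.06/month


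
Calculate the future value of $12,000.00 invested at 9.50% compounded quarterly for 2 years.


Compound interest formula: A = P(1 + r/n)^(nt)
A = $12,000.00 × (1 + 0.095/4)^(4 × 2)
Growth factor: (1 + 0.095/4)^8 = 1.206567
A = $12,000.00 × 1.206567
A = $14,478.80

A = P(1 + r/n)^(nt) = $14,478.80


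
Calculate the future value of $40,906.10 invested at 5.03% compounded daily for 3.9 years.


Compound interest formula: A = P(1 + r/n)^(nt)
A = $40,906.10 × (1 + 0.0503/365)^(365 × 3.9)
Growth factor: (1 + 0.0503/365)^1423.5 = 1.2167173
A = $40,906.10 × 1.2167173
A = $49,771.16

A = P(1 + r/n)^(nt) = $49,771.16


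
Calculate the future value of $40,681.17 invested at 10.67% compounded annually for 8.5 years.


Compound interest formula: A = P(1 + r/n)^(nt)
A = $40,681.17 × (1 + 0.1067/1)^(1 × 8.5)
Growth factor: (1 + 0.1067/1)^8.5 = 2.367305
A = $40,681.17 × 2.367305
A = $96,304.74

A = P(1 + r/n)^(nt) = $96,304.74


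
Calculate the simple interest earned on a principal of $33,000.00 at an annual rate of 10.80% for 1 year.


Simple interest formula: I = P × r × t
I = $33,000.00 × 0.108 × 1
I = $3,564.00

I = P × r × t = $3,564.00


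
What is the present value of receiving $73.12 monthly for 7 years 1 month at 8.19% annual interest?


Present value of an ordinary annuity: PV = PMT × (1 − (1 + r)^(−n)) / r
Monthly rate r = 0.0819/12 = 0.006825, n = 85
PV = $73.12 × (1 − (1 + 0.0819/12)^(−85)) / (0.0819/12)
PV = $73.12 × 64.332200
PV = $4,703.97

PV = PMT × (1-(1+r)^(-n))/r = $4,703.97


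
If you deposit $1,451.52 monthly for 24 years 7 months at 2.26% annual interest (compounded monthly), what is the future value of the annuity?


Future value of an ordinary annuity: FV = PMT × ((1 + r)^n − 1) / r
Monthly rate r = 0.0226/12 ≈ 0.00188333, n = 295
FV = $1,451.52 × ((1 + 0.0226/12)^295 − 1) / (0.0226/12)
FV = $1,451.52 × 394.007216
FV = $571,909.35

FV = PMT × ((1+r)^n - 1)/r = $571,909.35


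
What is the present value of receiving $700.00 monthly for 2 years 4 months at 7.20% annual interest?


Present value of an ordinary annuity: PV = PMT × (1 − (1 + r)^(−n)) / r
Monthly rate r = 0.072/12 = 0.006, n = 28
PV = $700.00 × (1 − (1 + 0.072/12)^(−28)) / (0.072/12)
PV = $700.00 × 25.703616
PV = $17,992.53

PV = PMT × (1-(1+r)^(-n))/r = $17,992.53


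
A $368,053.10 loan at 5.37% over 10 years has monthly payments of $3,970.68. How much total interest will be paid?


Total paid over the life of the loan = PMT × n.
Total paid = $3,970.68 × 120 = $476,481.60
Total interest = total paid − principal = $476,481.60 − $368,053.10 = $108,428.50

Total interest = (PMT × n) - PV = $108,428.50


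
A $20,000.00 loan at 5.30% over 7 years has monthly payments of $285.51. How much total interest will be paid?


Total paid over the life of the loan = PMT × n.
Total paid = $285.51 × 84 = $23,982.84
Total interest = total paid − principal = $23,982.84 − $20,000.00 = $3,982.84

Total interest = (PMT × n) - PV = $3,982.84


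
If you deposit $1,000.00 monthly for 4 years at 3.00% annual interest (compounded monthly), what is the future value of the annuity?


Future value of an ordinary annuity: FV = PMT × ((1 + r)^n − 1) / r
Monthly rate r = 0.03/12 = 0.0025, n = 48
FV = $1,000.00 × ((1 + 0.03/12)^48 − 1) / (0.03/12)
FV = $1,000.00 × 50.931208
FV = $50,931.21

FV = PMT × ((1+r)^n - 1)/r = $50,931.21


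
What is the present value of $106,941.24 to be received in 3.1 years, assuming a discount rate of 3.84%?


Present value formula: PV = FV / (1 + r)^t
PV = $106,941.24 / (1 + 0.0384)^3.1
PV = $106,941.24 / 1.1239073
PV = $95,151.30

PV = FV / (1 + r)^t = $95,151.30


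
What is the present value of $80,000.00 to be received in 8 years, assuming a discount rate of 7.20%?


Present value formula: PV = FV / (1 + r)^t
PV = $80,000.00 / (1 + 0.072)^8
PV = $80,000.00 / 1.7440474
PV = $45,870.31

PV = FV / (1 + r)^t = $45,870.31


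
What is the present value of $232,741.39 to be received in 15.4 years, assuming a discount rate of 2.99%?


Present value formula: PV = FV / (1 + r)^t
PV = $232,741.39 / (1 + 0.0299)^15.4
PV = $232,741.39 / 1.574142
PV = $147,852.86

PV = FV / (1 + r)^t = $147,852.86


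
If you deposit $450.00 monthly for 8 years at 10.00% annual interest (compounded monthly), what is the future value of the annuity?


Future value of an ordinary annuity: FV = PMT × ((1 + r)^n − 1) / r
Monthly rate r = 0.1/12 ≈ 0.00833333, n = 96
FV = $450.00 × ((1 + 0.1/12)^96 − 1) / (0.1/12)
FV = $450.00 × 146.181076
FV = $65,781.48

FV = PMT × ((1+r)^n - 1)/r = $65,781.48


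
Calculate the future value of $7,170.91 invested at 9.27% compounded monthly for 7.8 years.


Compound interest formula: A = P(1 + r/n)^(nt)
A = $7,170.91 × (1 + 0.0927/12)^(12 × 7.8)
Growth factor: (1 + 0.0927/12)^93.6 = 2.0550116
A = $7,170.91 × 2.0550116
A = $14,736.30

A = P(1 + r/n)^(nt) = $14,736.30


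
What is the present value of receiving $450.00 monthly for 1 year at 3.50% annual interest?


Present value of an ordinary annuity: PV = PMT × (1 − (1 + r)^(−n)) / r
Monthly rate r = 0.035/12 ≈ 0.00291667, n = 12
PV = $450.00 × (1 − (1 + 0.035/12)^(−12)) / (0.035/12)
PV = $450.00 × 11.775563
PV = $5,299.00

PV = PMT × (1-(1+r)^(-n))/r = $5,299.00


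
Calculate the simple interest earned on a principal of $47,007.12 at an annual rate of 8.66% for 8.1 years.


Simple interest formula: I = P × r × t
I = $47,007.12 × 0.0866 × 8.1
I = $32,973.61

I = P × r × t = $32,973.61


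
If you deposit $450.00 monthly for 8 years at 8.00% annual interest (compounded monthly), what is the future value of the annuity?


Future value of an ordinary annuity: FV = PMT × ((1 + r)^n − 1) / r
Monthly rate r = 0.08/12 ≈ 0.00666667, n = 96
FV = $450.00 × ((1 + 0.08/12)^96 − 1) / (0.08/12)
FV = $450.00 × 133.868583
FV = $60,240.86

FV = PMT × ((1+r)^n - 1)/r = $60,240.86


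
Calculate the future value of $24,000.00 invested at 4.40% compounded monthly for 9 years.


Compound interest formula: A = P(1 + r/n)^(nt)
A = $24,000.00 × (1 + 0.044/12)^(12 × 9)
Growth factor: (1 + 0.044/12)^108 = 1.4847936
A = $24,000.00 × 1.4847936
A = $35,635.05

A = P(1 + r/n)^(nt) = $35,635.05


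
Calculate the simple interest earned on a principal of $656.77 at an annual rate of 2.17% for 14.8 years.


Simple interest formula: I = P × r × t
I = $656.77 × 0.0217 × 14.8
I = $210.93

I = P × r × t = $210.93


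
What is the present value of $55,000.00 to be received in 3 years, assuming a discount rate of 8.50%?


Present value formula: PV = FV / (1 + r)^t
PV = $55,000.00 / (1 + 0.085)^3
PV = $55,000.00 / 1.277289
PV = $43,059.95

PV = FV / (1 + r)^t = $43,059.95


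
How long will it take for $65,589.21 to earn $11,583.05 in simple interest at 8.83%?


Rearrange the simple interest formula for t:
I = P × r × t  ⇒  t = I / (P × r)
t = $11,583.05 / ($65,589.21 × 0.0883)
t = 2

t = I/(P×r) = 2 years


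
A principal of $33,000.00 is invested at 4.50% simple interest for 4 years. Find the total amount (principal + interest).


Total amount formula: A = P(1 + rt) = P + P·r·t
Interest: I = P × r × t = $33,000.00 × 0.045 × 4 = $5,940.00
A = P + I = $33,000.00 + $5,940.00 = $38,940.00

A = P + I = P(1 + rt) = $38,940.00


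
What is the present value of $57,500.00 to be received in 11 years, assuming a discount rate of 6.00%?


Present value formula: PV = FV / (1 + r)^t
PV = $57,500.00 / (1 + 0.06)^11
PV = $57,500.00 / 1.898299
PV = $30,290.28

PV = FV / (1 + r)^t = $30,290.28


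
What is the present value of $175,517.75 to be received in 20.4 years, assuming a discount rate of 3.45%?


Present value formula: PV = FV / (1 + r)^t
PV = $175,517.75 / (1 + 0.0345)^20.4
PV = $175,517.75 / 1.9975704
PV = $87,865.61

PV = FV / (1 + r)^t = $87,865.61


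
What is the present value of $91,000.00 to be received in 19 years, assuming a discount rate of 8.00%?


Present value formula: PV = FV / (1 + r)^t
PV = $91,000.00 / (1 + 0.08)^19
PV = $91,000.00 / 4.315701
PV = $21,085.80

PV = FV / (1 + r)^t = $21,085.80


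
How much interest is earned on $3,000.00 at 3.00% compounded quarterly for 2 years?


Compound interest earned = final amount − principal.
A = P(1 + r/n)^(nt) = $3,000.00 × (1 + 0.03/4)^(4 × 2) = $3,184.80
Interest = A − P = $3,184.80 − $3,000.00 = $184.80

Interest = A - P = $184.80


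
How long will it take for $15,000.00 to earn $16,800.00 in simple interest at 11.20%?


Rearrange the simple interest formula for t:
I = P × r × t  ⇒  t = I / (P × r)
t = $16,800.00 / ($15,000.00 × 0.112)
t = 10

t = I/(P×r) = 10 years


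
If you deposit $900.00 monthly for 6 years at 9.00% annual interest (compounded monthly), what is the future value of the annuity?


Future value of an ordinary annuity: FV = PMT × ((1 + r)^n − 1) / r
Monthly rate r = 0.09/12 = 0.0075, n = 72
FV = $900.00 × ((1 + 0.09/12)^72 − 1) / (0.09/12)
FV = $900.00 × 95.0070276
FV = $85,506.32

FV = PMT × ((1+r)^n - 1)/r = $85,506.32


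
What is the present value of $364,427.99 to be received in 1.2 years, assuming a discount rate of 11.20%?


Present value formula: PV = FV / (1 + r)^t
PV = $364,427.99 / (1 + 0.112)^1.2
PV = $364,427.99 / 1.13586246
PV = $320,838.13

PV = FV / (1 + r)^t = $320,838.13


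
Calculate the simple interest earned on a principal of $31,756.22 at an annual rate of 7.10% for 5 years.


Simple interest formula: I = P × r × t
I = $31,756.22 × 0.071 × 5
I = $11,273.46

I = P × r × t = $11,273.46


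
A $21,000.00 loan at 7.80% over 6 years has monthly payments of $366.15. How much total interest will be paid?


Total paid over the life of the loan = PMT × n.
Total paid = $366.15 × 72 = $26,362.80
Total interest = total paid − principal = $26,362.80 − $21,000.00 = $5,362.80

Total interest = (PMT × n) - PV = $5,362.80


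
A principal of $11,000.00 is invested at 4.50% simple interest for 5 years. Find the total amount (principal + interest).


Total amount formula: A = P(1 + rt) = P + P·r·t
Interest: I = P × r × t = $11,000.00 × 0.045 × 5 = $2,475.00
A = P + I = $11,000.00 + $2,475.00 = $13,475.00

A = P + I = P(1 + rt) = $13,475.00


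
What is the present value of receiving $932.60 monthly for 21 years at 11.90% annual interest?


Present value of an ordinary annuity: PV = PMT × (1 − (1 + r)^(−n)) / r
Monthly rate r = 0.119/12 ≈ 0.00991667, n = 252
PV = $932.60 × (1 − (1 + 0.119/12)^(−252)) / (0.119/12)
PV = $932.60 × 92.451951
PV = $86,220.69

PV = PMT × (1-(1+r)^(-n))/r = $86,220.69


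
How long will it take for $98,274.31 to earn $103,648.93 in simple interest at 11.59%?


Rearrange the simple interest formula for t:
I = P × r × t  ⇒  t = I / (P × r)
t = $103,648.93 / ($98,274.31 × 0.1159)
t = 9.1

t = I/(P×r) = 9.1 years


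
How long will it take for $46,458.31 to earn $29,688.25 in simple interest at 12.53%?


Rearrange the simple interest formula for t:
I = P × r × t  ⇒  t = I / (P × r)
t = $29,688.25 / ($46,458.31 × 0.1253)
t = 5.1

t = I/(P×r) = 5.1 years


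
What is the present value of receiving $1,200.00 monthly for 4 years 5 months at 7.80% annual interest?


Present value of an ordinary annuity: PV = PMT × (1 − (1 + r)^(−n)) / r
Monthly rate r = 0.078/12 = 0.0065, n = 53
PV = $1,200.00 × (1 − (1 + 0.078/12)^(−53)) / (0.078/12)
PV = $1,200.00 × 44.713091
PV = $53,655.71

PV = PMT × (1-(1+r)^(-n))/r = $53,655.71


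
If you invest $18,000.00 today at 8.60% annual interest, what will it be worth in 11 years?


Future value formula: FV = PV × (1 + r)^t
FV = $18,000.00 × (1 + 0.086)^11
FV = $18,000.00 × 2.478153
FV = $44,606.75

FV = PV × (1 + r)^t = $44,606.75


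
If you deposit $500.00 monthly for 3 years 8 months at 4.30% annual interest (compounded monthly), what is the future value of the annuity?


Future value of an ordinary annuity: FV = PMT × ((1 + r)^n − 1) / r
Monthly rate r = 0.043/12 ≈ 0.00358333, n = 44
FV = $500.00 × ((1 + 0.043/12)^44 − 1) / (0.043/12)
FV = $500.00 × 47.566319
FV = $23,783.16

FV = PMT × ((1+r)^n - 1)/r = $23,783.16


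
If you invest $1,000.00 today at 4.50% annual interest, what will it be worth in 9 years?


Future value formula: FV = PV × (1 + r)^t
FV = $1,000.00 × (1 + 0.045)^9
FV = $1,000.00 × 1.4860951
FV = $1,486.10

FV = PV × (1 + r)^t = $1,486.10


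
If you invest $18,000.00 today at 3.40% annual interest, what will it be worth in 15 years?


Future value formula: FV = PV × (1 + r)^t
FV = $18,000.00 × (1 + 0.034)^15
FV = $18,000.00 × 1.6512319
FV = $29,722.17

FV = PV × (1 + r)^t = $29,722.17


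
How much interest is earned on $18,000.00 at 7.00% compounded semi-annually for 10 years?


Compound interest earned = final amount − principal.
A = P(1 + r/n)^(nt) = $18,000.00 × (1 + 0.07/2)^(2 × 10) = $35,816.20
Interest = A − P = $35,816.20 − $18,000.00 = $17,816.20

Interest = A - P = $17,816.20


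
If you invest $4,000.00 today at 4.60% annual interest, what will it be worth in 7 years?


Future value formula: FV = PV × (1 + r)^t
FV = $4,000.00 × (1 + 0.046)^7
FV = $4,000.00 × 1.370004
FV = $5,480.02

FV = PV × (1 + r)^t = $5,480.02


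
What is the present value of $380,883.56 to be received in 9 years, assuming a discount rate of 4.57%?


Present value formula: PV = FV / (1 + r)^t
PV = $380,883.56 / (1 + 0.0457)^9
PV = $380,883.56 / 1.4950784
PV = $254,758.25

PV = FV / (1 + r)^t = $254,758.25


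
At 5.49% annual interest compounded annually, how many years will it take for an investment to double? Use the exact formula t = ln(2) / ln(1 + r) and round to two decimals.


Doubling condition: (1 + r)^t = 2
Take ln of both sides: t × ln(1 + r) = ln(2)
t = ln(2) / ln(1 + r)
t = 0.693147 / 0.053446
t = 12.97

t = ln(2) / ln(1 + r) = 12.97 years


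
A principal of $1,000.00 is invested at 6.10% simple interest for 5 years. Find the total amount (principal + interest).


Total amount formula: A = P(1 + rt) = P + P·r·t
Interest: I = P × r × t = $1,000.00 × 0.061 × 5 = $305.00
A = P + I = $1,000.00 + $305.00 = $1,305.00

A = P + I = P(1 + rt) = $1,305.00


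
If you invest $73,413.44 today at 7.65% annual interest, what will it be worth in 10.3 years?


Future value formula: FV = PV × (1 + r)^t
FV = $73,413.44 × (1 + 0.0765)^10.3
FV = $73,413.44 × 2.136705
FV = $156,862.86

FV = PV × (1 + r)^t = $156,862.86


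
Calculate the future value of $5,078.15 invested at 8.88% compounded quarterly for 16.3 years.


Compound interest formula: A = P(1 + r/n)^(nt)
A = $5,078.15 × (1 + 0.0888/4)^(4 × 16.3)
Growth factor: (1 + 0.0888/4)^65.2 = 4.185421
A = $5,078.15 × 4.185421
A = $21,254.20

A = P(1 + r/n)^(nt) = $21,254.20


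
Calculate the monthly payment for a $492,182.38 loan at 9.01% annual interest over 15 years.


Loan payment formula: PMT = PV × r / (1 − (1 + r)^(−n))
Monthly rate r = 0.0901/12 ≈ 0.00750833, n = 180 months
Denominator: 1 − (1 + 0.0901/12)^(−180) = 0.739838
PMT = $492,182.38 × (0.0901/12) / 0.739838
PMT = $4,994.97 per month

PMT = PV × r / (1-(1+r)^(-n)) = $4,994.97/month


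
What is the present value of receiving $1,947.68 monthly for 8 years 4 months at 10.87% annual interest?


Present value of an ordinary annuity: PV = PMT × (1 − (1 + r)^(−n)) / r
Monthly rate r = 0.1087/12 ≈ 0.00905833, n = 100
PV = $1,947.68 × (1 − (1 + 0.1087/12)^(−100)) / (0.1087/12)
PV = $1,947.68 × 65.5908027
PV = $127,749.89

PV = PMT × (1-(1+r)^(-n))/r = $127,749.89


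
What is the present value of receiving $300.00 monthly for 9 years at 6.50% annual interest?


Present value of an ordinary annuity: PV = PMT × (1 − (1 + r)^(−n)) / r
Monthly rate r = 0.065/12 ≈ 0.00541667, n = 108
PV = $300.00 × (1 − (1 + 0.065/12)^(−108)) / (0.065/12)
PV = $300.00 × 81.602576
PV = $24,480.77

PV = PMT × (1-(1+r)^(-n))/r = $24,480.77


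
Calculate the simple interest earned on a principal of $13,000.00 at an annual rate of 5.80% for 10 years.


Simple interest formula: I = P × r × t
I = $13,000.00 × 0.058 × 10
I = $7,540.00

I = P × r × t = $7,540.00


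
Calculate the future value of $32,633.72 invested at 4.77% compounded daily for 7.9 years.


Compound interest formula: A = P(1 + r/n)^(nt)
A = $32,633.72 × (1 + 0.0477/365)^(365 × 7.9)
Growth factor: (1 + 0.0477/365)^2883.5 = 1.4576206
A = $32,633.72 × 1.4576206
A = $47,567.58

A = P(1 + r/n)^(nt) = $47,567.58


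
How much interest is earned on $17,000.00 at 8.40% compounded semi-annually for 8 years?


Compound interest earned = final amount − principal.
A = P(1 + r/n)^(nt) = $17,000.00 × (1 + 0.084/2)^(2 × 8) = $32,834.65
Interest = A − P = $32,834.65 − $17,000.00 = $15,834.65

Interest = A - P = $15,834.65


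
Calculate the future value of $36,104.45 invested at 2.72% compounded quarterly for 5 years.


Compound interest formula: A = P(1 + r/n)^(nt)
A = $36,104.45 × (1 + 0.0272/4)^(4 × 5)
Growth factor: (1 + 0.0272/4)^20 = 1.1451546
A = $36,104.45 × 1.1451546
A = $41,345.18

A = P(1 + r/n)^(nt) = $41,345.18


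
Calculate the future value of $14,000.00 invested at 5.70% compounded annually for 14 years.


Compound interest formula: A = P(1 + r/n)^(nt)
A = $14,000.00 × (1 + 0.057/1)^(1 × 14)
Growth factor: (1 + 0.057/1)^14 = 2.1729504
A = $14,000.00 × 2.1729504
A = $30,421.31

A = P(1 + r/n)^(nt) = $30,421.31


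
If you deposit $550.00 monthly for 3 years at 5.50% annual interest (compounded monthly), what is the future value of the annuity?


Future value of an ordinary annuity: FV = PMT × ((1 + r)^n − 1) / r
Monthly rate r = 0.055/12 ≈ 0.00458333, n = 36
FV = $550.00 × ((1 + 0.055/12)^36 − 1) / (0.055/12)
FV = $550.00 × 39.043331
FV = $21,473.83

FV = PMT × ((1+r)^n - 1)/r = $21,473.83


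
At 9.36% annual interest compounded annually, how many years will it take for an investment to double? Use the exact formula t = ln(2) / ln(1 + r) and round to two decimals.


Doubling condition: (1 + r)^t = 2
Take ln of both sides: t × ln(1 + r) = ln(2)
t = ln(2) / ln(1 + r)
t = 0.693147 / 0.089475
t = 7.75

t = ln(2) / ln(1 + r) = 7.75 years


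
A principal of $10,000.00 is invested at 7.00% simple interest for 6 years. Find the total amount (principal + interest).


Total amount formula: A = P(1 + rt) = P + P·r·t
Interest: I = P × r × t = $10,000.00 × 0.07 × 6 = $4,200.00
A = P + I = $10,000.00 + $4,200.00 = $14,200.00

A = P + I = P(1 + rt) = $14,200.00


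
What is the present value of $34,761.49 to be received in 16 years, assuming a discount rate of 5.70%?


Present value formula: PV = FV / (1 + r)^t
PV = $34,761.49 / (1 + 0.057)^16
PV = $34,761.49 / 2.4277267
PV = $14,318.54

PV = FV / (1 + r)^t = $14,318.54


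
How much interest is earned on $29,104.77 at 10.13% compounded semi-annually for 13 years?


Compound interest earned = final amount − principal.
A = P(1 + r/n)^(nt) = $29,104.77 × (1 + 0.1013/2)^(2 × 13) = $105,165.64
Interest = A − P = $105,165.64 − $29,104.77 = $76,060.87

Interest = A - P = $76,060.87


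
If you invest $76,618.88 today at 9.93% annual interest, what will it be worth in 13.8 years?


Future value formula: FV = PV × (1 + r)^t
FV = $76,618.88 × (1 + 0.0993)^13.8
FV = $76,618.88 × 3.6932095
FV = $282,969.58

FV = PV × (1 + r)^t = $282,969.58


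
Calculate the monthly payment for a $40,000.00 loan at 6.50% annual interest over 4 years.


Loan payment formula: PMT = PV × r / (1 − (1 + r)^(−n))
Monthly rate r = 0.065/12 ≈ 0.00541667, n = 48 months
Denominator: 1 − (1 + 0.065/12)^(−48) = 0.228407
PMT = $40,000.00 × (0.065/12) / 0.228407
PMT = $948.60 per month

PMT = PV × r / (1-(1+r)^(-n)) = $948.60/month


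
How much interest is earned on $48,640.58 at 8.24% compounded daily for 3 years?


Compound interest earned = final amount − principal.
A = P(1 + r/n)^(nt) = $48,640.58 × (1 + 0.0824/365)^(365 × 3) = $62,279.37
Interest = A − P = $62,279.37 − $48,640.58 = $13,638.79

Interest = A - P = $13,638.79


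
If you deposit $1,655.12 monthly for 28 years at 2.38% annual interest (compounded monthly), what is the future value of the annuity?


Future value of an ordinary annuity: FV = PMT × ((1 + r)^n − 1) / r
Monthly rate r = 0.0238/12 ≈ 0.00198333, n = 336
FV = $1,655.12 × ((1 + 0.0238/12)^336 − 1) / (0.0238/12)
FV = $1,655.12 × 476.939509
FV = $789,392.12

FV = PMT × ((1+r)^n - 1)/r = $789,392.12


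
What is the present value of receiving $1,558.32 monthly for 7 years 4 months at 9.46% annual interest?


Present value of an ordinary annuity: PV = PMT × (1 − (1 + r)^(−n)) / r
Monthly rate r = 0.0946/12 ≈ 0.00788333, n = 88
PV = $1,558.32 × (1 − (1 + 0.0946/12)^(−88)) / (0.0946/12)
PV = $1,558.32 × 63.289452
PV = $98,625.22

PV = PMT × (1-(1+r)^(-n))/r = $98,625.22


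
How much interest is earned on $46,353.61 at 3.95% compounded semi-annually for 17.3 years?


Compound interest earned = final amount − principal.
A = P(1 + r/n)^(nt) = $46,353.61 × (1 + 0.0395/2)^(2 × 17.3) = $91,193.96
Interest = A − P = $91,193.96 − $46,353.61 = $44,840.35

Interest = A - P = $44,840.35


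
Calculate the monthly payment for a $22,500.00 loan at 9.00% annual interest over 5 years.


Loan payment formula: PMT = PV × r / (1 − (1 + r)^(−n))
Monthly rate r = 0.09/12 = 0.0075, n = 60 months
Denominator: 1 − (1 + 0.09/12)^(−60) = 0.361300
PMT = $22,500.00 × (0.09/12) / 0.361300
PMT = $467.06 per month

PMT = PV × r / (1-(1+r)^(-n)) = $467.06/month


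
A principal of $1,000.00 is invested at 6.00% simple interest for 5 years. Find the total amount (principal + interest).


Total amount formula: A = P(1 + rt) = P + P·r·t
Interest: I = P × r × t = $1,000.00 × 0.06 × 5 = $300.00
A = P + I = $1,000.00 + $300.00 = $1,300.00

A = P + I = P(1 + rt) = $1,300.00


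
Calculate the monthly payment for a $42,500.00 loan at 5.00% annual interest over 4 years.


Loan payment formula: PMT = PV × r / (1 − (1 + r)^(−n))
Monthly rate r = 0.05/12 ≈ 0.00416667, n = 48 months
Denominator: 1 − (1 + 0.05/12)^(−48) = 0.180929
PMT = $42,500.00 × (0.05/12) / 0.180929
PMT = $978.74 per month

PMT = PV × r / (1-(1+r)^(-n)) = $978.74/month


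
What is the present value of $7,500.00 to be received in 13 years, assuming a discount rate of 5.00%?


Present value formula: PV = FV / (1 + r)^t
PV = $7,500.00 / (1 + 0.05)^13
PV = $7,500.00 / 1.885649
PV = $3,977.41

PV = FV / (1 + r)^t = $3,977.41


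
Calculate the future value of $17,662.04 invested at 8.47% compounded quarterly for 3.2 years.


Compound interest formula: A = P(1 + r/n)^(nt)
A = $17,662.04 × (1 + 0.0847/4)^(4 × 3.2)
Growth factor: (1 + 0.0847/4)^12.8 = 1.307622
A = $17,662.04 × 1.307622
A = $23,095.27

A = P(1 + r/n)^(nt) = $23,095.27
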